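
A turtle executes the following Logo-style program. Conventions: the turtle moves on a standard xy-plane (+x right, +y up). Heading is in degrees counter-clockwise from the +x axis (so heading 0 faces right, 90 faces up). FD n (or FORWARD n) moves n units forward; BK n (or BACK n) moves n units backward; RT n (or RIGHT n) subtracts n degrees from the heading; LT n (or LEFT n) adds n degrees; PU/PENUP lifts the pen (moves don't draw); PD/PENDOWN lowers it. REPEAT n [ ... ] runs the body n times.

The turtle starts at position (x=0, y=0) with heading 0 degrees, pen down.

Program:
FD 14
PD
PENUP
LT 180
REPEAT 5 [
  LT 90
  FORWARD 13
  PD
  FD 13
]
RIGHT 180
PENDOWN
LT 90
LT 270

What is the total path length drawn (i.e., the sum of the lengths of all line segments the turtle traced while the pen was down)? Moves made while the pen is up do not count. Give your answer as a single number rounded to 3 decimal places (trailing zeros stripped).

Answer: 131

Derivation:
Executing turtle program step by step:
Start: pos=(0,0), heading=0, pen down
FD 14: (0,0) -> (14,0) [heading=0, draw]
PD: pen down
PU: pen up
LT 180: heading 0 -> 180
REPEAT 5 [
  -- iteration 1/5 --
  LT 90: heading 180 -> 270
  FD 13: (14,0) -> (14,-13) [heading=270, move]
  PD: pen down
  FD 13: (14,-13) -> (14,-26) [heading=270, draw]
  -- iteration 2/5 --
  LT 90: heading 270 -> 0
  FD 13: (14,-26) -> (27,-26) [heading=0, draw]
  PD: pen down
  FD 13: (27,-26) -> (40,-26) [heading=0, draw]
  -- iteration 3/5 --
  LT 90: heading 0 -> 90
  FD 13: (40,-26) -> (40,-13) [heading=90, draw]
  PD: pen down
  FD 13: (40,-13) -> (40,0) [heading=90, draw]
  -- iteration 4/5 --
  LT 90: heading 90 -> 180
  FD 13: (40,0) -> (27,0) [heading=180, draw]
  PD: pen down
  FD 13: (27,0) -> (14,0) [heading=180, draw]
  -- iteration 5/5 --
  LT 90: heading 180 -> 270
  FD 13: (14,0) -> (14,-13) [heading=270, draw]
  PD: pen down
  FD 13: (14,-13) -> (14,-26) [heading=270, draw]
]
RT 180: heading 270 -> 90
PD: pen down
LT 90: heading 90 -> 180
LT 270: heading 180 -> 90
Final: pos=(14,-26), heading=90, 10 segment(s) drawn

Segment lengths:
  seg 1: (0,0) -> (14,0), length = 14
  seg 2: (14,-13) -> (14,-26), length = 13
  seg 3: (14,-26) -> (27,-26), length = 13
  seg 4: (27,-26) -> (40,-26), length = 13
  seg 5: (40,-26) -> (40,-13), length = 13
  seg 6: (40,-13) -> (40,0), length = 13
  seg 7: (40,0) -> (27,0), length = 13
  seg 8: (27,0) -> (14,0), length = 13
  seg 9: (14,0) -> (14,-13), length = 13
  seg 10: (14,-13) -> (14,-26), length = 13
Total = 131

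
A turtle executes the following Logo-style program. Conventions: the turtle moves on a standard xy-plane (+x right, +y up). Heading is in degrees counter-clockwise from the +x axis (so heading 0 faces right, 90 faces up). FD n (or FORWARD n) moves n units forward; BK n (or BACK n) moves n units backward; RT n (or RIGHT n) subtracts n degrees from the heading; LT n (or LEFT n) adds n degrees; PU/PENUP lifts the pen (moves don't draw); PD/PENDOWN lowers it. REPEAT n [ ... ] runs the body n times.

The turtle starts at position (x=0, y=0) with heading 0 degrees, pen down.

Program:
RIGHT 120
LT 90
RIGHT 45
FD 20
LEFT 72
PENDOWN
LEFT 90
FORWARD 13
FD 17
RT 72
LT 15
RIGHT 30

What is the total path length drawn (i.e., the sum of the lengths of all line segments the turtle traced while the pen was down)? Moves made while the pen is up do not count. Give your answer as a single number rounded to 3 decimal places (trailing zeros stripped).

Answer: 50

Derivation:
Executing turtle program step by step:
Start: pos=(0,0), heading=0, pen down
RT 120: heading 0 -> 240
LT 90: heading 240 -> 330
RT 45: heading 330 -> 285
FD 20: (0,0) -> (5.176,-19.319) [heading=285, draw]
LT 72: heading 285 -> 357
PD: pen down
LT 90: heading 357 -> 87
FD 13: (5.176,-19.319) -> (5.857,-6.336) [heading=87, draw]
FD 17: (5.857,-6.336) -> (6.746,10.64) [heading=87, draw]
RT 72: heading 87 -> 15
LT 15: heading 15 -> 30
RT 30: heading 30 -> 0
Final: pos=(6.746,10.64), heading=0, 3 segment(s) drawn

Segment lengths:
  seg 1: (0,0) -> (5.176,-19.319), length = 20
  seg 2: (5.176,-19.319) -> (5.857,-6.336), length = 13
  seg 3: (5.857,-6.336) -> (6.746,10.64), length = 17
Total = 50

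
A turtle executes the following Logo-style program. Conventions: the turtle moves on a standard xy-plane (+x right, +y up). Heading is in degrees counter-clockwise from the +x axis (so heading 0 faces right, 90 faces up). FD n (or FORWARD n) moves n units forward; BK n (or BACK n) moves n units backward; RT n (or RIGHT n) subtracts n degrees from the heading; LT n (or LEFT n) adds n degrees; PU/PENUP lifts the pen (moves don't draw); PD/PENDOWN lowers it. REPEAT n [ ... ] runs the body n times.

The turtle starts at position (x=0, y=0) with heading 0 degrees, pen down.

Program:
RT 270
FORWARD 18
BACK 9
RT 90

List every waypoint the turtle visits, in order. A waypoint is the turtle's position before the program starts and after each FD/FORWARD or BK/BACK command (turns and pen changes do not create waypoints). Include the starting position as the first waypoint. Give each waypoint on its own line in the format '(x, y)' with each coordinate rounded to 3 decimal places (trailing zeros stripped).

Executing turtle program step by step:
Start: pos=(0,0), heading=0, pen down
RT 270: heading 0 -> 90
FD 18: (0,0) -> (0,18) [heading=90, draw]
BK 9: (0,18) -> (0,9) [heading=90, draw]
RT 90: heading 90 -> 0
Final: pos=(0,9), heading=0, 2 segment(s) drawn
Waypoints (3 total):
(0, 0)
(0, 18)
(0, 9)

Answer: (0, 0)
(0, 18)
(0, 9)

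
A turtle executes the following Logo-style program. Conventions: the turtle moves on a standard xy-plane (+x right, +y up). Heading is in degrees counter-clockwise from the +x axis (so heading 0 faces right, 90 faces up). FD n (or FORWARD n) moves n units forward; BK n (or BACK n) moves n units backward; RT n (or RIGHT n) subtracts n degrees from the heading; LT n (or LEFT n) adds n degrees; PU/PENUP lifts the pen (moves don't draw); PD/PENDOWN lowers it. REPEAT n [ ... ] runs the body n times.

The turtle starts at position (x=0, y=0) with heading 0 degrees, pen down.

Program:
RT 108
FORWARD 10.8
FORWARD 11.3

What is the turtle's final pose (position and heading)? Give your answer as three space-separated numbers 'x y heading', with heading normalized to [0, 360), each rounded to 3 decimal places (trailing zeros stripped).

Executing turtle program step by step:
Start: pos=(0,0), heading=0, pen down
RT 108: heading 0 -> 252
FD 10.8: (0,0) -> (-3.337,-10.271) [heading=252, draw]
FD 11.3: (-3.337,-10.271) -> (-6.829,-21.018) [heading=252, draw]
Final: pos=(-6.829,-21.018), heading=252, 2 segment(s) drawn

Answer: -6.829 -21.018 252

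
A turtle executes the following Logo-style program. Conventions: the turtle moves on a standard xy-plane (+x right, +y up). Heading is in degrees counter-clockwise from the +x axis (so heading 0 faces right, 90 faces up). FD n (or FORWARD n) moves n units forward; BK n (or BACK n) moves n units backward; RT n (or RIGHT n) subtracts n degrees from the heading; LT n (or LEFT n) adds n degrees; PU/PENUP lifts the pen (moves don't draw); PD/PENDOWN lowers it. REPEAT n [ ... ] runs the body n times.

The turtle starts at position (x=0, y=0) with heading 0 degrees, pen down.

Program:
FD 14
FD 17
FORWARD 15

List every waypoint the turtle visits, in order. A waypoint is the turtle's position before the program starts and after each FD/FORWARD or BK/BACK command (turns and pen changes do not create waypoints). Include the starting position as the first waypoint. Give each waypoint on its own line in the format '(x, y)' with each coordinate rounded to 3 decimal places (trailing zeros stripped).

Executing turtle program step by step:
Start: pos=(0,0), heading=0, pen down
FD 14: (0,0) -> (14,0) [heading=0, draw]
FD 17: (14,0) -> (31,0) [heading=0, draw]
FD 15: (31,0) -> (46,0) [heading=0, draw]
Final: pos=(46,0), heading=0, 3 segment(s) drawn
Waypoints (4 total):
(0, 0)
(14, 0)
(31, 0)
(46, 0)

Answer: (0, 0)
(14, 0)
(31, 0)
(46, 0)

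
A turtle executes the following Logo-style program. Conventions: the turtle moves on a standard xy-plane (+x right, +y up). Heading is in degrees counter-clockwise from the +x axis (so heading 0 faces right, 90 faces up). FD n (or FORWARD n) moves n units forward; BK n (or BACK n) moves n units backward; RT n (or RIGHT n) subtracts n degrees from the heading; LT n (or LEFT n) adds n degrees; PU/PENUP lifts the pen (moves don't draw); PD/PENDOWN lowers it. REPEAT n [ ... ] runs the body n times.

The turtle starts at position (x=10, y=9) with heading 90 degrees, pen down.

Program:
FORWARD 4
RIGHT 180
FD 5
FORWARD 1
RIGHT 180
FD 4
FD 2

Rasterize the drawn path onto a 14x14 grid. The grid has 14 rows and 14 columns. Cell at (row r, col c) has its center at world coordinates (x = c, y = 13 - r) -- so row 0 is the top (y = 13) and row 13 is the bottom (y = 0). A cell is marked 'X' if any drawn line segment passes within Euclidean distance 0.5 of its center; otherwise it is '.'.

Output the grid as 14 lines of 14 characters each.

Segment 0: (10,9) -> (10,13)
Segment 1: (10,13) -> (10,8)
Segment 2: (10,8) -> (10,7)
Segment 3: (10,7) -> (10,11)
Segment 4: (10,11) -> (10,13)

Answer: ..........X...
..........X...
..........X...
..........X...
..........X...
..........X...
..........X...
..............
..............
..............
..............
..............
..............
..............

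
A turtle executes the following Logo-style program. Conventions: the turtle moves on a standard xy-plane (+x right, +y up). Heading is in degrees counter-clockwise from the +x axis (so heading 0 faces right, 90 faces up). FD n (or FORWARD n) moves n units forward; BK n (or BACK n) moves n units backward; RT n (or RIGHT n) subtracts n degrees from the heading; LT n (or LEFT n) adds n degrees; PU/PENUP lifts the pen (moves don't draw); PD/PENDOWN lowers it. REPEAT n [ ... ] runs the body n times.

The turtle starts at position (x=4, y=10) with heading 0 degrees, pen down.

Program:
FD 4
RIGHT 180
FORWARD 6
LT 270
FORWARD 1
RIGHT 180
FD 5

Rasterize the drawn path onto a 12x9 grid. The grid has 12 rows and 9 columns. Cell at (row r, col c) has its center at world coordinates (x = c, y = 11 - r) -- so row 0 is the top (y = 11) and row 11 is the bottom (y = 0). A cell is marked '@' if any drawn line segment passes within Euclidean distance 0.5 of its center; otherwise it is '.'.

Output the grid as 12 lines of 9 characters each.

Segment 0: (4,10) -> (8,10)
Segment 1: (8,10) -> (2,10)
Segment 2: (2,10) -> (2,11)
Segment 3: (2,11) -> (2,6)

Answer: ..@......
..@@@@@@@
..@......
..@......
..@......
..@......
.........
.........
.........
.........
.........
.........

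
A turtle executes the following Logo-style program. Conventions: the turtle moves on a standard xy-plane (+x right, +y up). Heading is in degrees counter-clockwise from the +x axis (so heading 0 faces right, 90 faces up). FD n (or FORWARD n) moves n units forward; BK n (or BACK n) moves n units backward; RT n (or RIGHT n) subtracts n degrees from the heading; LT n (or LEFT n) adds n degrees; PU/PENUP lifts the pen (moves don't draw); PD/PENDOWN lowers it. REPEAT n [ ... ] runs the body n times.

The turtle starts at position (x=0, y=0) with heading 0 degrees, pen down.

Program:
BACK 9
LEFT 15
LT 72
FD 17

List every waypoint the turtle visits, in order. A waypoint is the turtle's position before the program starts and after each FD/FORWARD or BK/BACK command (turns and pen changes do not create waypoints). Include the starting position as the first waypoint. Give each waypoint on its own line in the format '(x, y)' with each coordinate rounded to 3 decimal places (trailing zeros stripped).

Answer: (0, 0)
(-9, 0)
(-8.11, 16.977)

Derivation:
Executing turtle program step by step:
Start: pos=(0,0), heading=0, pen down
BK 9: (0,0) -> (-9,0) [heading=0, draw]
LT 15: heading 0 -> 15
LT 72: heading 15 -> 87
FD 17: (-9,0) -> (-8.11,16.977) [heading=87, draw]
Final: pos=(-8.11,16.977), heading=87, 2 segment(s) drawn
Waypoints (3 total):
(0, 0)
(-9, 0)
(-8.11, 16.977)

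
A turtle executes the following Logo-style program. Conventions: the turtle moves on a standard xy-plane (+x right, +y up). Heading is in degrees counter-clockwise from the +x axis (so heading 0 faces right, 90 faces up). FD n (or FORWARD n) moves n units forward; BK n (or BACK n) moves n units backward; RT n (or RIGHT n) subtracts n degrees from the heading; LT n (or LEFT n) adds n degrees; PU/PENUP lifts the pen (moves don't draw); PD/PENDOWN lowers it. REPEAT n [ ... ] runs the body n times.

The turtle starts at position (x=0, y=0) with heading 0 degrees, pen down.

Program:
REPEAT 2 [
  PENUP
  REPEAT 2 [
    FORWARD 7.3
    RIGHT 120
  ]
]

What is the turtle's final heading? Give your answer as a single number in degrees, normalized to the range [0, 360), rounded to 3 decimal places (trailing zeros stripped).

Answer: 240

Derivation:
Executing turtle program step by step:
Start: pos=(0,0), heading=0, pen down
REPEAT 2 [
  -- iteration 1/2 --
  PU: pen up
  REPEAT 2 [
    -- iteration 1/2 --
    FD 7.3: (0,0) -> (7.3,0) [heading=0, move]
    RT 120: heading 0 -> 240
    -- iteration 2/2 --
    FD 7.3: (7.3,0) -> (3.65,-6.322) [heading=240, move]
    RT 120: heading 240 -> 120
  ]
  -- iteration 2/2 --
  PU: pen up
  REPEAT 2 [
    -- iteration 1/2 --
    FD 7.3: (3.65,-6.322) -> (0,0) [heading=120, move]
    RT 120: heading 120 -> 0
    -- iteration 2/2 --
    FD 7.3: (0,0) -> (7.3,0) [heading=0, move]
    RT 120: heading 0 -> 240
  ]
]
Final: pos=(7.3,0), heading=240, 0 segment(s) drawn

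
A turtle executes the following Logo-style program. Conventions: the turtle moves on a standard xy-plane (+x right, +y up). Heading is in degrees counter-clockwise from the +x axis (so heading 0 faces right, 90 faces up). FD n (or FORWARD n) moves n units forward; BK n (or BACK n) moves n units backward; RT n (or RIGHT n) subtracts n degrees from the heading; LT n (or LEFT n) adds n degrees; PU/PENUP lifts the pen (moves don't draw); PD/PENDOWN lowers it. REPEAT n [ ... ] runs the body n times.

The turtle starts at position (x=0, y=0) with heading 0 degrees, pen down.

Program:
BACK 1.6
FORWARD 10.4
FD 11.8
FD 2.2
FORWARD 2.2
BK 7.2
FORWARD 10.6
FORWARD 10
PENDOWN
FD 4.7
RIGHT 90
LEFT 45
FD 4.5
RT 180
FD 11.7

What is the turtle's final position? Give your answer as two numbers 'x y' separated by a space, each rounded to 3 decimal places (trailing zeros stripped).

Answer: 38.009 5.091

Derivation:
Executing turtle program step by step:
Start: pos=(0,0), heading=0, pen down
BK 1.6: (0,0) -> (-1.6,0) [heading=0, draw]
FD 10.4: (-1.6,0) -> (8.8,0) [heading=0, draw]
FD 11.8: (8.8,0) -> (20.6,0) [heading=0, draw]
FD 2.2: (20.6,0) -> (22.8,0) [heading=0, draw]
FD 2.2: (22.8,0) -> (25,0) [heading=0, draw]
BK 7.2: (25,0) -> (17.8,0) [heading=0, draw]
FD 10.6: (17.8,0) -> (28.4,0) [heading=0, draw]
FD 10: (28.4,0) -> (38.4,0) [heading=0, draw]
PD: pen down
FD 4.7: (38.4,0) -> (43.1,0) [heading=0, draw]
RT 90: heading 0 -> 270
LT 45: heading 270 -> 315
FD 4.5: (43.1,0) -> (46.282,-3.182) [heading=315, draw]
RT 180: heading 315 -> 135
FD 11.7: (46.282,-3.182) -> (38.009,5.091) [heading=135, draw]
Final: pos=(38.009,5.091), heading=135, 11 segment(s) drawn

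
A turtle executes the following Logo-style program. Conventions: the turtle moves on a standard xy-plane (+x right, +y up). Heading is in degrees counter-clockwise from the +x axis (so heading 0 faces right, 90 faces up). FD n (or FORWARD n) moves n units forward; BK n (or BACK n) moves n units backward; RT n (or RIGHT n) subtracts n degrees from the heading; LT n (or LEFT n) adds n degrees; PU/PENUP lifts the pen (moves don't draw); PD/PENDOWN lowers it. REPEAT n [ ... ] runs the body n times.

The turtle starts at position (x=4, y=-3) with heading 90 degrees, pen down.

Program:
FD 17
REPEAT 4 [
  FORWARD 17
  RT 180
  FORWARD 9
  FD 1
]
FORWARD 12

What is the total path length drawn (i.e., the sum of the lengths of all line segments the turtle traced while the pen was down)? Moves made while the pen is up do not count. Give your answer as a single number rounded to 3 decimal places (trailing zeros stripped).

Answer: 137

Derivation:
Executing turtle program step by step:
Start: pos=(4,-3), heading=90, pen down
FD 17: (4,-3) -> (4,14) [heading=90, draw]
REPEAT 4 [
  -- iteration 1/4 --
  FD 17: (4,14) -> (4,31) [heading=90, draw]
  RT 180: heading 90 -> 270
  FD 9: (4,31) -> (4,22) [heading=270, draw]
  FD 1: (4,22) -> (4,21) [heading=270, draw]
  -- iteration 2/4 --
  FD 17: (4,21) -> (4,4) [heading=270, draw]
  RT 180: heading 270 -> 90
  FD 9: (4,4) -> (4,13) [heading=90, draw]
  FD 1: (4,13) -> (4,14) [heading=90, draw]
  -- iteration 3/4 --
  FD 17: (4,14) -> (4,31) [heading=90, draw]
  RT 180: heading 90 -> 270
  FD 9: (4,31) -> (4,22) [heading=270, draw]
  FD 1: (4,22) -> (4,21) [heading=270, draw]
  -- iteration 4/4 --
  FD 17: (4,21) -> (4,4) [heading=270, draw]
  RT 180: heading 270 -> 90
  FD 9: (4,4) -> (4,13) [heading=90, draw]
  FD 1: (4,13) -> (4,14) [heading=90, draw]
]
FD 12: (4,14) -> (4,26) [heading=90, draw]
Final: pos=(4,26), heading=90, 14 segment(s) drawn

Segment lengths:
  seg 1: (4,-3) -> (4,14), length = 17
  seg 2: (4,14) -> (4,31), length = 17
  seg 3: (4,31) -> (4,22), length = 9
  seg 4: (4,22) -> (4,21), length = 1
  seg 5: (4,21) -> (4,4), length = 17
  seg 6: (4,4) -> (4,13), length = 9
  seg 7: (4,13) -> (4,14), length = 1
  seg 8: (4,14) -> (4,31), length = 17
  seg 9: (4,31) -> (4,22), length = 9
  seg 10: (4,22) -> (4,21), length = 1
  seg 11: (4,21) -> (4,4), length = 17
  seg 12: (4,4) -> (4,13), length = 9
  seg 13: (4,13) -> (4,14), length = 1
  seg 14: (4,14) -> (4,26), length = 12
Total = 137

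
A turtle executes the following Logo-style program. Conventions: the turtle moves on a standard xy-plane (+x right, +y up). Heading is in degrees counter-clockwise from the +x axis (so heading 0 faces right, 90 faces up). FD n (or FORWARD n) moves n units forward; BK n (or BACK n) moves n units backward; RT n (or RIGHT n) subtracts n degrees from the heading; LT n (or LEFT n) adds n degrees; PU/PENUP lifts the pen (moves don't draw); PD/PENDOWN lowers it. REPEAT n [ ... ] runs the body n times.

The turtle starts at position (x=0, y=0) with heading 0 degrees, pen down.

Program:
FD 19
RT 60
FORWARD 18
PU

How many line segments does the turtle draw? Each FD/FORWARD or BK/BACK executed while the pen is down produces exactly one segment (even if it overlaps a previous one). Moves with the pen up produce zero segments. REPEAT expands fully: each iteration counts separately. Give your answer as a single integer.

Executing turtle program step by step:
Start: pos=(0,0), heading=0, pen down
FD 19: (0,0) -> (19,0) [heading=0, draw]
RT 60: heading 0 -> 300
FD 18: (19,0) -> (28,-15.588) [heading=300, draw]
PU: pen up
Final: pos=(28,-15.588), heading=300, 2 segment(s) drawn
Segments drawn: 2

Answer: 2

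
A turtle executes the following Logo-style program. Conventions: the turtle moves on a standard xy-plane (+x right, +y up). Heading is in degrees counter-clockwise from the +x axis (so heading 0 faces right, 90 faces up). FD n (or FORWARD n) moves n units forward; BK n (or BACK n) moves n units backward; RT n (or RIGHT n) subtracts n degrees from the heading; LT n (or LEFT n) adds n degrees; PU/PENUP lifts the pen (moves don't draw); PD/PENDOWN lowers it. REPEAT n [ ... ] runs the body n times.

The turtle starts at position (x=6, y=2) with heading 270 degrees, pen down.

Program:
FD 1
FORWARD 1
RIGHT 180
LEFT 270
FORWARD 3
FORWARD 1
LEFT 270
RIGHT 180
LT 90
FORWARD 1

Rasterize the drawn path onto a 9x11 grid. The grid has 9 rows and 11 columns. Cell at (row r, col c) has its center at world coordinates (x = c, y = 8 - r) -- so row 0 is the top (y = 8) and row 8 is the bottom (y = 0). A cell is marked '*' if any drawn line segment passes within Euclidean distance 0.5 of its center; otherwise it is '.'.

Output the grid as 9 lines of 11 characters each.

Segment 0: (6,2) -> (6,1)
Segment 1: (6,1) -> (6,0)
Segment 2: (6,0) -> (9,-0)
Segment 3: (9,-0) -> (10,-0)
Segment 4: (10,-0) -> (9,-0)

Answer: ...........
...........
...........
...........
...........
...........
......*....
......*....
......*****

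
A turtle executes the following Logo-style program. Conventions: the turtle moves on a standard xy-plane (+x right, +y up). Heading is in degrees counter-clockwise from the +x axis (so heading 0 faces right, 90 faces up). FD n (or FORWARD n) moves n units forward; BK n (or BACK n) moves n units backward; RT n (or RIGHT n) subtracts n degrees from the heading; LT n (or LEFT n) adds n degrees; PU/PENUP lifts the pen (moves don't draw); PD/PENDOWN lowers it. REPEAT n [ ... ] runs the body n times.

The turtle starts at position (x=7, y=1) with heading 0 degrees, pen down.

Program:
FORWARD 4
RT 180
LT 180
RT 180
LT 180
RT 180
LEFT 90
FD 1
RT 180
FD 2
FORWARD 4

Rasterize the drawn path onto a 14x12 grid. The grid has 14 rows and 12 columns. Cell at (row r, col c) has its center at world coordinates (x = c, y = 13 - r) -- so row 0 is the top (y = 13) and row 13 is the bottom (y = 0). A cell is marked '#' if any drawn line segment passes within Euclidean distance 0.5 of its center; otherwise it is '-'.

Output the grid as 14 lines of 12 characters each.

Answer: ------------
------------
------------
------------
------------
------------
------------
-----------#
-----------#
-----------#
-----------#
-----------#
-------#####
-----------#

Derivation:
Segment 0: (7,1) -> (11,1)
Segment 1: (11,1) -> (11,0)
Segment 2: (11,0) -> (11,2)
Segment 3: (11,2) -> (11,6)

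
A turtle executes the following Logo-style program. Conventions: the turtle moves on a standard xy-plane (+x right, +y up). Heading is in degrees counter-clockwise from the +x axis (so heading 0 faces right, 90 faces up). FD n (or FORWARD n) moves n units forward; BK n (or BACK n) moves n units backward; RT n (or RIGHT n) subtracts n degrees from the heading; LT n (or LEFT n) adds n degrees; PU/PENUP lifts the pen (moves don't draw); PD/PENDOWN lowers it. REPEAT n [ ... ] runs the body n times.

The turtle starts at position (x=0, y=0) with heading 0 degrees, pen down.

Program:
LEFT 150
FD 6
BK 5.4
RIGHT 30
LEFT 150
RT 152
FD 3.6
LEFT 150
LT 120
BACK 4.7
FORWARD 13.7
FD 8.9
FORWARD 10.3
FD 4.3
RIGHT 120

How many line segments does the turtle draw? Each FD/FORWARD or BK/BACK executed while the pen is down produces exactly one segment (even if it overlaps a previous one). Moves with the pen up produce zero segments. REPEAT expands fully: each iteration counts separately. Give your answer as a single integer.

Answer: 8

Derivation:
Executing turtle program step by step:
Start: pos=(0,0), heading=0, pen down
LT 150: heading 0 -> 150
FD 6: (0,0) -> (-5.196,3) [heading=150, draw]
BK 5.4: (-5.196,3) -> (-0.52,0.3) [heading=150, draw]
RT 30: heading 150 -> 120
LT 150: heading 120 -> 270
RT 152: heading 270 -> 118
FD 3.6: (-0.52,0.3) -> (-2.21,3.479) [heading=118, draw]
LT 150: heading 118 -> 268
LT 120: heading 268 -> 28
BK 4.7: (-2.21,3.479) -> (-6.36,1.272) [heading=28, draw]
FD 13.7: (-6.36,1.272) -> (5.737,7.704) [heading=28, draw]
FD 8.9: (5.737,7.704) -> (13.595,11.882) [heading=28, draw]
FD 10.3: (13.595,11.882) -> (22.689,16.718) [heading=28, draw]
FD 4.3: (22.689,16.718) -> (26.486,18.736) [heading=28, draw]
RT 120: heading 28 -> 268
Final: pos=(26.486,18.736), heading=268, 8 segment(s) drawn
Segments drawn: 8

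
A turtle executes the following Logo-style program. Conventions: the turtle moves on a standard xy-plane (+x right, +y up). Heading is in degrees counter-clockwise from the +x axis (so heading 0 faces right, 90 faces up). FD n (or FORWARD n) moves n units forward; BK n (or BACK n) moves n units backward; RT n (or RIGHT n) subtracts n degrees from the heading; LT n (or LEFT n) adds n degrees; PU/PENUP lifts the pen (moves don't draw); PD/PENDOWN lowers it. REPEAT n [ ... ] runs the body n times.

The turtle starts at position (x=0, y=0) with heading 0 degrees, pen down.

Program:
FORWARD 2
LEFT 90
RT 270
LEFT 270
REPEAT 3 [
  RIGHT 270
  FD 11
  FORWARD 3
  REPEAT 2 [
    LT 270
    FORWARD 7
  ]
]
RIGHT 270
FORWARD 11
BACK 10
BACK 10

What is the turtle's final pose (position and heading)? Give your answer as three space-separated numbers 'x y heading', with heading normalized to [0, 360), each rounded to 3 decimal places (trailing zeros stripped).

Answer: 9 16 270

Derivation:
Executing turtle program step by step:
Start: pos=(0,0), heading=0, pen down
FD 2: (0,0) -> (2,0) [heading=0, draw]
LT 90: heading 0 -> 90
RT 270: heading 90 -> 180
LT 270: heading 180 -> 90
REPEAT 3 [
  -- iteration 1/3 --
  RT 270: heading 90 -> 180
  FD 11: (2,0) -> (-9,0) [heading=180, draw]
  FD 3: (-9,0) -> (-12,0) [heading=180, draw]
  REPEAT 2 [
    -- iteration 1/2 --
    LT 270: heading 180 -> 90
    FD 7: (-12,0) -> (-12,7) [heading=90, draw]
    -- iteration 2/2 --
    LT 270: heading 90 -> 0
    FD 7: (-12,7) -> (-5,7) [heading=0, draw]
  ]
  -- iteration 2/3 --
  RT 270: heading 0 -> 90
  FD 11: (-5,7) -> (-5,18) [heading=90, draw]
  FD 3: (-5,18) -> (-5,21) [heading=90, draw]
  REPEAT 2 [
    -- iteration 1/2 --
    LT 270: heading 90 -> 0
    FD 7: (-5,21) -> (2,21) [heading=0, draw]
    -- iteration 2/2 --
    LT 270: heading 0 -> 270
    FD 7: (2,21) -> (2,14) [heading=270, draw]
  ]
  -- iteration 3/3 --
  RT 270: heading 270 -> 0
  FD 11: (2,14) -> (13,14) [heading=0, draw]
  FD 3: (13,14) -> (16,14) [heading=0, draw]
  REPEAT 2 [
    -- iteration 1/2 --
    LT 270: heading 0 -> 270
    FD 7: (16,14) -> (16,7) [heading=270, draw]
    -- iteration 2/2 --
    LT 270: heading 270 -> 180
    FD 7: (16,7) -> (9,7) [heading=180, draw]
  ]
]
RT 270: heading 180 -> 270
FD 11: (9,7) -> (9,-4) [heading=270, draw]
BK 10: (9,-4) -> (9,6) [heading=270, draw]
BK 10: (9,6) -> (9,16) [heading=270, draw]
Final: pos=(9,16), heading=270, 16 segment(s) drawn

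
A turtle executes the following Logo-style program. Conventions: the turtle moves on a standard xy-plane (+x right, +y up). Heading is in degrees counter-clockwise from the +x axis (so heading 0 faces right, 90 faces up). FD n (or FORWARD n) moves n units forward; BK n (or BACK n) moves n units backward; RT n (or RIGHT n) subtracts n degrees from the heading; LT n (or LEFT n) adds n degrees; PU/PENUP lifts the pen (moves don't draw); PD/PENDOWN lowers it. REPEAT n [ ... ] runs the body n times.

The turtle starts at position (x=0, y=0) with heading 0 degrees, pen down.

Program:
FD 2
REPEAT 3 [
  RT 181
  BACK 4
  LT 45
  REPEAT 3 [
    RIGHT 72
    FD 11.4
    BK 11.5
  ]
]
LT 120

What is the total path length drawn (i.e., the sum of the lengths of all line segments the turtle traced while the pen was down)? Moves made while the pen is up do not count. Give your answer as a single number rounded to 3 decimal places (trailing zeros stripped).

Executing turtle program step by step:
Start: pos=(0,0), heading=0, pen down
FD 2: (0,0) -> (2,0) [heading=0, draw]
REPEAT 3 [
  -- iteration 1/3 --
  RT 181: heading 0 -> 179
  BK 4: (2,0) -> (5.999,-0.07) [heading=179, draw]
  LT 45: heading 179 -> 224
  REPEAT 3 [
    -- iteration 1/3 --
    RT 72: heading 224 -> 152
    FD 11.4: (5.999,-0.07) -> (-4.066,5.282) [heading=152, draw]
    BK 11.5: (-4.066,5.282) -> (6.088,-0.117) [heading=152, draw]
    -- iteration 2/3 --
    RT 72: heading 152 -> 80
    FD 11.4: (6.088,-0.117) -> (8.067,11.11) [heading=80, draw]
    BK 11.5: (8.067,11.11) -> (6.07,-0.215) [heading=80, draw]
    -- iteration 3/3 --
    RT 72: heading 80 -> 8
    FD 11.4: (6.07,-0.215) -> (17.359,1.371) [heading=8, draw]
    BK 11.5: (17.359,1.371) -> (5.971,-0.229) [heading=8, draw]
  ]
  -- iteration 2/3 --
  RT 181: heading 8 -> 187
  BK 4: (5.971,-0.229) -> (9.941,0.258) [heading=187, draw]
  LT 45: heading 187 -> 232
  REPEAT 3 [
    -- iteration 1/3 --
    RT 72: heading 232 -> 160
    FD 11.4: (9.941,0.258) -> (-0.771,4.157) [heading=160, draw]
    BK 11.5: (-0.771,4.157) -> (10.035,0.224) [heading=160, draw]
    -- iteration 2/3 --
    RT 72: heading 160 -> 88
    FD 11.4: (10.035,0.224) -> (10.433,11.617) [heading=88, draw]
    BK 11.5: (10.433,11.617) -> (10.032,0.124) [heading=88, draw]
    -- iteration 3/3 --
    RT 72: heading 88 -> 16
    FD 11.4: (10.032,0.124) -> (20.99,3.266) [heading=16, draw]
    BK 11.5: (20.99,3.266) -> (9.936,0.097) [heading=16, draw]
  ]
  -- iteration 3/3 --
  RT 181: heading 16 -> 195
  BK 4: (9.936,0.097) -> (13.8,1.132) [heading=195, draw]
  LT 45: heading 195 -> 240
  REPEAT 3 [
    -- iteration 1/3 --
    RT 72: heading 240 -> 168
    FD 11.4: (13.8,1.132) -> (2.649,3.502) [heading=168, draw]
    BK 11.5: (2.649,3.502) -> (13.897,1.111) [heading=168, draw]
    -- iteration 2/3 --
    RT 72: heading 168 -> 96
    FD 11.4: (13.897,1.111) -> (12.706,12.449) [heading=96, draw]
    BK 11.5: (12.706,12.449) -> (13.908,1.012) [heading=96, draw]
    -- iteration 3/3 --
    RT 72: heading 96 -> 24
    FD 11.4: (13.908,1.012) -> (24.322,5.648) [heading=24, draw]
    BK 11.5: (24.322,5.648) -> (13.816,0.971) [heading=24, draw]
  ]
]
LT 120: heading 24 -> 144
Final: pos=(13.816,0.971), heading=144, 22 segment(s) drawn

Segment lengths:
  seg 1: (0,0) -> (2,0), length = 2
  seg 2: (2,0) -> (5.999,-0.07), length = 4
  seg 3: (5.999,-0.07) -> (-4.066,5.282), length = 11.4
  seg 4: (-4.066,5.282) -> (6.088,-0.117), length = 11.5
  seg 5: (6.088,-0.117) -> (8.067,11.11), length = 11.4
  seg 6: (8.067,11.11) -> (6.07,-0.215), length = 11.5
  seg 7: (6.07,-0.215) -> (17.359,1.371), length = 11.4
  seg 8: (17.359,1.371) -> (5.971,-0.229), length = 11.5
  seg 9: (5.971,-0.229) -> (9.941,0.258), length = 4
  seg 10: (9.941,0.258) -> (-0.771,4.157), length = 11.4
  seg 11: (-0.771,4.157) -> (10.035,0.224), length = 11.5
  seg 12: (10.035,0.224) -> (10.433,11.617), length = 11.4
  seg 13: (10.433,11.617) -> (10.032,0.124), length = 11.5
  seg 14: (10.032,0.124) -> (20.99,3.266), length = 11.4
  seg 15: (20.99,3.266) -> (9.936,0.097), length = 11.5
  seg 16: (9.936,0.097) -> (13.8,1.132), length = 4
  seg 17: (13.8,1.132) -> (2.649,3.502), length = 11.4
  seg 18: (2.649,3.502) -> (13.897,1.111), length = 11.5
  seg 19: (13.897,1.111) -> (12.706,12.449), length = 11.4
  seg 20: (12.706,12.449) -> (13.908,1.012), length = 11.5
  seg 21: (13.908,1.012) -> (24.322,5.648), length = 11.4
  seg 22: (24.322,5.648) -> (13.816,0.971), length = 11.5
Total = 220.1

Answer: 220.1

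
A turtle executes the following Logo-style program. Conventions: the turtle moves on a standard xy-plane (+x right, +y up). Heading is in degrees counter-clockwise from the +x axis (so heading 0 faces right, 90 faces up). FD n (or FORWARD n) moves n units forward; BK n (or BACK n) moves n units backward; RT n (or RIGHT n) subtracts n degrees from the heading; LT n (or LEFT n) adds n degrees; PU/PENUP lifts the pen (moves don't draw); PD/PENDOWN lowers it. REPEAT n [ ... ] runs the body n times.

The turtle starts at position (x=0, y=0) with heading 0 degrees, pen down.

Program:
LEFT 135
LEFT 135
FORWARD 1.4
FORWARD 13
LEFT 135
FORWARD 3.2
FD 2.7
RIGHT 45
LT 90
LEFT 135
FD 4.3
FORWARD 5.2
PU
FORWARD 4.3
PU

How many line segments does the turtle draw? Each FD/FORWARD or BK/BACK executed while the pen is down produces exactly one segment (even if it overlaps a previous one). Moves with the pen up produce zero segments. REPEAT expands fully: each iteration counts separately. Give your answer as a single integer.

Answer: 6

Derivation:
Executing turtle program step by step:
Start: pos=(0,0), heading=0, pen down
LT 135: heading 0 -> 135
LT 135: heading 135 -> 270
FD 1.4: (0,0) -> (0,-1.4) [heading=270, draw]
FD 13: (0,-1.4) -> (0,-14.4) [heading=270, draw]
LT 135: heading 270 -> 45
FD 3.2: (0,-14.4) -> (2.263,-12.137) [heading=45, draw]
FD 2.7: (2.263,-12.137) -> (4.172,-10.228) [heading=45, draw]
RT 45: heading 45 -> 0
LT 90: heading 0 -> 90
LT 135: heading 90 -> 225
FD 4.3: (4.172,-10.228) -> (1.131,-13.269) [heading=225, draw]
FD 5.2: (1.131,-13.269) -> (-2.546,-16.946) [heading=225, draw]
PU: pen up
FD 4.3: (-2.546,-16.946) -> (-5.586,-19.986) [heading=225, move]
PU: pen up
Final: pos=(-5.586,-19.986), heading=225, 6 segment(s) drawn
Segments drawn: 6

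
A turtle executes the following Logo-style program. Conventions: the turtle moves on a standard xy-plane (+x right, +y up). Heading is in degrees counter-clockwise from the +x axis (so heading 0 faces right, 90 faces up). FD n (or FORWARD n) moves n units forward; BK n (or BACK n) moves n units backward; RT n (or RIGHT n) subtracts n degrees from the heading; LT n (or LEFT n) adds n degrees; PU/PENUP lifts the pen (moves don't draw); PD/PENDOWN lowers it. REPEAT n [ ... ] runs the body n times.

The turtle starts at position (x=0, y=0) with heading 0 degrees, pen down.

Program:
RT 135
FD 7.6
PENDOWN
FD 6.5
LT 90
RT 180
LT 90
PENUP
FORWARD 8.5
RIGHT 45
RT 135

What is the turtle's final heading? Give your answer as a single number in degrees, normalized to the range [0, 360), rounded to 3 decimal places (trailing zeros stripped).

Executing turtle program step by step:
Start: pos=(0,0), heading=0, pen down
RT 135: heading 0 -> 225
FD 7.6: (0,0) -> (-5.374,-5.374) [heading=225, draw]
PD: pen down
FD 6.5: (-5.374,-5.374) -> (-9.97,-9.97) [heading=225, draw]
LT 90: heading 225 -> 315
RT 180: heading 315 -> 135
LT 90: heading 135 -> 225
PU: pen up
FD 8.5: (-9.97,-9.97) -> (-15.981,-15.981) [heading=225, move]
RT 45: heading 225 -> 180
RT 135: heading 180 -> 45
Final: pos=(-15.981,-15.981), heading=45, 2 segment(s) drawn

Answer: 45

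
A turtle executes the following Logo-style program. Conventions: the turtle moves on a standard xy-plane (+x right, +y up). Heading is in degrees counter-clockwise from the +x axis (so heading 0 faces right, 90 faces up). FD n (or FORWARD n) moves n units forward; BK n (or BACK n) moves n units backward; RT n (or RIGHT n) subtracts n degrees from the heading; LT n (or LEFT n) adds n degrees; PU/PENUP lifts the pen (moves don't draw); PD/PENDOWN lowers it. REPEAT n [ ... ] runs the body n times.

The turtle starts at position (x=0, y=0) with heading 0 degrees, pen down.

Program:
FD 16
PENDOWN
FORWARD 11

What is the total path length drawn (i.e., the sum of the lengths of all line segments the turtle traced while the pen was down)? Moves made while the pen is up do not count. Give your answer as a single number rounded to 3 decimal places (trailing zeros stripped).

Answer: 27

Derivation:
Executing turtle program step by step:
Start: pos=(0,0), heading=0, pen down
FD 16: (0,0) -> (16,0) [heading=0, draw]
PD: pen down
FD 11: (16,0) -> (27,0) [heading=0, draw]
Final: pos=(27,0), heading=0, 2 segment(s) drawn

Segment lengths:
  seg 1: (0,0) -> (16,0), length = 16
  seg 2: (16,0) -> (27,0), length = 11
Total = 27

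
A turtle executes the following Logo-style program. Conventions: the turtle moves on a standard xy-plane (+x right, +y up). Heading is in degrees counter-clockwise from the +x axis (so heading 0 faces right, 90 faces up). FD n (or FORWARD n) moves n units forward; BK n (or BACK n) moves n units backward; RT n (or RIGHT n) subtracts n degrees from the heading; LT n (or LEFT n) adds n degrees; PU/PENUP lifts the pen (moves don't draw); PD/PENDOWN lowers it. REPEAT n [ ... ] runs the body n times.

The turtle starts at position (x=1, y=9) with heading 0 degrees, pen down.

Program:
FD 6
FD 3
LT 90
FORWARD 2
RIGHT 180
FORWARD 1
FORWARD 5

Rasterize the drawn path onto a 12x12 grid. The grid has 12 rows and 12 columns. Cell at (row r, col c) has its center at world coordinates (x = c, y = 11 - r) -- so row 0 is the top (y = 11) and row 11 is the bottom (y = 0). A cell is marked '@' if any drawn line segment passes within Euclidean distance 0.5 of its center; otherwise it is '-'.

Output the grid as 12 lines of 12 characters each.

Answer: ----------@-
----------@-
-@@@@@@@@@@-
----------@-
----------@-
----------@-
----------@-
------------
------------
------------
------------
------------

Derivation:
Segment 0: (1,9) -> (7,9)
Segment 1: (7,9) -> (10,9)
Segment 2: (10,9) -> (10,11)
Segment 3: (10,11) -> (10,10)
Segment 4: (10,10) -> (10,5)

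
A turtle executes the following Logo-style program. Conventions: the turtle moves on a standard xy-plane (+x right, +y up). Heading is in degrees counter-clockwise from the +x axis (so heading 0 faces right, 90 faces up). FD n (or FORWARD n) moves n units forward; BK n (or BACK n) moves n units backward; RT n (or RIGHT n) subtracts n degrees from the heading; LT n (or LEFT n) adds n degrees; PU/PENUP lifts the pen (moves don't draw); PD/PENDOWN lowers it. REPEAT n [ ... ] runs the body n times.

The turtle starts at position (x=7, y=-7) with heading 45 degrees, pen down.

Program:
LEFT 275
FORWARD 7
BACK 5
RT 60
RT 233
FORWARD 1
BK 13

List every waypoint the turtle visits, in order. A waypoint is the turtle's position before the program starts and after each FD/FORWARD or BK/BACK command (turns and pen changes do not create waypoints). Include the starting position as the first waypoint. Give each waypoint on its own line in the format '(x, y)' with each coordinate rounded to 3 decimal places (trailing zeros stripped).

Executing turtle program step by step:
Start: pos=(7,-7), heading=45, pen down
LT 275: heading 45 -> 320
FD 7: (7,-7) -> (12.362,-11.5) [heading=320, draw]
BK 5: (12.362,-11.5) -> (8.532,-8.286) [heading=320, draw]
RT 60: heading 320 -> 260
RT 233: heading 260 -> 27
FD 1: (8.532,-8.286) -> (9.423,-7.832) [heading=27, draw]
BK 13: (9.423,-7.832) -> (-2.16,-13.733) [heading=27, draw]
Final: pos=(-2.16,-13.733), heading=27, 4 segment(s) drawn
Waypoints (5 total):
(7, -7)
(12.362, -11.5)
(8.532, -8.286)
(9.423, -7.832)
(-2.16, -13.733)

Answer: (7, -7)
(12.362, -11.5)
(8.532, -8.286)
(9.423, -7.832)
(-2.16, -13.733)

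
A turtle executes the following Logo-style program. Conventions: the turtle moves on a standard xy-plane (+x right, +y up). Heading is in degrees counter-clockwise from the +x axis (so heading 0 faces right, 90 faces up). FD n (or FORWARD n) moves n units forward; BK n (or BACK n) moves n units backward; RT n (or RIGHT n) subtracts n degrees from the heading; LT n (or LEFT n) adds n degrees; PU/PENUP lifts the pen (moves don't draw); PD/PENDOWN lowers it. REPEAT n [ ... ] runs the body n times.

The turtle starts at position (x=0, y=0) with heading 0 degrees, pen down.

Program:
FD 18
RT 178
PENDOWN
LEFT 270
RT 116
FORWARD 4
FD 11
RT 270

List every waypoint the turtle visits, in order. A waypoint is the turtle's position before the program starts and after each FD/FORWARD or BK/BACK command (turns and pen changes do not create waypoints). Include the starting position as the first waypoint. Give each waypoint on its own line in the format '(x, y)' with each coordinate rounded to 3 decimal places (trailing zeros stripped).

Executing turtle program step by step:
Start: pos=(0,0), heading=0, pen down
FD 18: (0,0) -> (18,0) [heading=0, draw]
RT 178: heading 0 -> 182
PD: pen down
LT 270: heading 182 -> 92
RT 116: heading 92 -> 336
FD 4: (18,0) -> (21.654,-1.627) [heading=336, draw]
FD 11: (21.654,-1.627) -> (31.703,-6.101) [heading=336, draw]
RT 270: heading 336 -> 66
Final: pos=(31.703,-6.101), heading=66, 3 segment(s) drawn
Waypoints (4 total):
(0, 0)
(18, 0)
(21.654, -1.627)
(31.703, -6.101)

Answer: (0, 0)
(18, 0)
(21.654, -1.627)
(31.703, -6.101)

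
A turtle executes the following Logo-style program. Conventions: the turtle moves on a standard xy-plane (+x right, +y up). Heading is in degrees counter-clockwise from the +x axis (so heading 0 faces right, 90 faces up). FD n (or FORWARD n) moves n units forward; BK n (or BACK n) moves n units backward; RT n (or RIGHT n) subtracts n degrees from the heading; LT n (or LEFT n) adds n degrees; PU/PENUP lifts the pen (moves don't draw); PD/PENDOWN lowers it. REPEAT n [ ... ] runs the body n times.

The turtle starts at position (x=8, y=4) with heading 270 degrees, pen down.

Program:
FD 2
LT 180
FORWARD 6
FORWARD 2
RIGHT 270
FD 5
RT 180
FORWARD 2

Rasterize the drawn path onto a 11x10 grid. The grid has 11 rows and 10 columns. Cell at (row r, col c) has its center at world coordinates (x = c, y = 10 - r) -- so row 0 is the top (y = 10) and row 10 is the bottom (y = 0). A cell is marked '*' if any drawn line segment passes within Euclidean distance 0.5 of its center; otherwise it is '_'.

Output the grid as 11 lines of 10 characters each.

Answer: ___******_
________*_
________*_
________*_
________*_
________*_
________*_
________*_
________*_
__________
__________

Derivation:
Segment 0: (8,4) -> (8,2)
Segment 1: (8,2) -> (8,8)
Segment 2: (8,8) -> (8,10)
Segment 3: (8,10) -> (3,10)
Segment 4: (3,10) -> (5,10)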